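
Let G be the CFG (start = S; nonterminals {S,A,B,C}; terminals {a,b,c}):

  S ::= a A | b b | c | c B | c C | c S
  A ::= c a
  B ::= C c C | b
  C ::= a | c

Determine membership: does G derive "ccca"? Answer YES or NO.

CNF form of G:
  S -> T0 B | T0 C | T0 S | T1 A | T2 T2 | c
  A -> T0 T1
  B -> C X3 | b
  C -> a | c
  T0 -> c
  T1 -> a
  T2 -> b
  X3 -> T0 C

CYK fill:
  T[0,0] 'c' = {C,S,T0}  orig:{C,S}
  T[1,1] 'c' = {C,S,T0}  orig:{C,S}
  T[2,2] 'c' = {C,S,T0}  orig:{C,S}
  T[3,3] 'a' = {C,T1}  orig:{C}
  T[0,1] 'cc' = {S,X3}  orig:{S}
  T[1,2] 'cc' = {S,X3}  orig:{S}
  T[2,3] 'ca' = {A,S,X3}  orig:{A,S}
  T[0,2] 'ccc' = {B,S}
  T[1,3] 'cca' = {B,S}
  T[0,3] 'ccca' = {S}

S ∈ T[0,3] ⇒ YES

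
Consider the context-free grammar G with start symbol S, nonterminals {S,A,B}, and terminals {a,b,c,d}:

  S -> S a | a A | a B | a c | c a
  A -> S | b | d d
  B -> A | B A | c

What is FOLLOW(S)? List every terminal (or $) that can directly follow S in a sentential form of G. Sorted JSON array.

FIRST sets, iterate to fixpoint:
iter 1:
  A via A→b: +{b}
  A via A→d d: +{d}
  B via B→A: +{b,d}
  B via B→c: +{c}
  S via S→a A: +{a}
  S via S→c a: +{c}
  FIRST(S)={a,c}  FIRST(A)={b,d}  FIRST(B)={b,c,d}
iter 2:
  A via A→S: +{a,c}
  B via B→A: +{a}
  FIRST(S)={a,c}  FIRST(A)={a,b,c,d}  FIRST(B)={a,b,c,d}
iter 3: (no change)
  FIRST(S)={a,c}  FIRST(A)={a,b,c,d}  FIRST(B)={a,b,c,d}

FOLLOW sets:
FOLLOW(S) := {$}
iter 1:
  B→B A: FOLLOW(B) ⊇ FIRST(A) = {a,b,c,d}; new: +{a,b,c,d}
  B→B A: FOLLOW(A) ⊇ FOLLOW(B) ⊇ {a,b,c,d}; new: +{a,b,c,d}
  S→S a: FOLLOW(S) ⊇ FIRST(a) = {a}; new: +{a}
  S→a A: FOLLOW(A) ⊇ FOLLOW(S) ⊇ {$,a}; new: +{$}
  S→a B: FOLLOW(B) ⊇ FOLLOW(S) ⊇ {$,a}; new: +{$}
  FOLLOW(S)={$,a}  FOLLOW(A)={$,a,b,c,d}  FOLLOW(B)={$,a,b,c,d}
iter 2:
  A→S: FOLLOW(S) ⊇ FOLLOW(A) ⊇ {$,a,b,c,d}; new: +{b,c,d}
  FOLLOW(S)={$,a,b,c,d}  FOLLOW(A)={$,a,b,c,d}  FOLLOW(B)={$,a,b,c,d}
iter 3: (stable)
  FOLLOW(S)={$,a,b,c,d}  FOLLOW(A)={$,a,b,c,d}  FOLLOW(B)={$,a,b,c,d}

FOLLOW(S) = ["$", "a", "b", "c", "d"]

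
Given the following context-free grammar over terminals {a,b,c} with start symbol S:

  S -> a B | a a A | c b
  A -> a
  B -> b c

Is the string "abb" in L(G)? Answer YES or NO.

Convert to CNF:
  S -> T1 T0 | T2 B | T2 X3
  A -> a
  B -> T0 T1
  T0 -> b
  T1 -> c
  T2 -> a
  X3 -> T2 A

Fill CYK table bottom-up:
  cell(0,0) a: {A,T2}  orig:{A}
  cell(1,1) b: {T0}  orig:{}
  cell(2,2) b: {T0}  orig:{}
  cell(0,1) ab: ∅
  cell(1,2) bb: ∅
  cell(0,2) abb: ∅

S ∉ T[0,2] ⇒ NO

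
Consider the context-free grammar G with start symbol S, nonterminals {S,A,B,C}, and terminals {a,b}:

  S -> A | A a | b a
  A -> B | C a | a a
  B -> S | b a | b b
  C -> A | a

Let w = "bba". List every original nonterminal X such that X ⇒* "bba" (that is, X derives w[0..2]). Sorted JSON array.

CNF form of G:
  S -> A T0 | C T0 | T0 T0 | T1 T0 | T1 T1
  A -> A T0 | C T0 | T0 T0 | T1 T0 | T1 T1
  B -> A T0 | C T0 | T0 T0 | T1 T0 | T1 T1
  C -> A T0 | C T0 | T0 T0 | T1 T0 | T1 T1 | a
  T0 -> a
  T1 -> b

Fill CYK table bottom-up (cells [i..j] with 0 ≤ i ≤ j ≤ 2 only):
  cell(0,0) b: {T1}  orig:{}
  cell(1,1) b: {T1}  orig:{}
  cell(2,2) a: {C,T0}  orig:{C}
  cell(0,1) bb: {A,B,C,S}
  cell(1,2) ba: {A,B,C,S}
  cell(0,2) bba: {A,B,C,S}

Original NTs in T[0,2] deriving "bba": ["A", "B", "C", "S"]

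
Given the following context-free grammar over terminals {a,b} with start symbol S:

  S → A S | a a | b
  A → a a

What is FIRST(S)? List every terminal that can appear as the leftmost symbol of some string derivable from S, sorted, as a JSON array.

Compute FIRST by fixpoint:
iter 1:
  A via A→a a: +{a}
  S via S→A S: +{a}
  S via S→b: +{b}
  FIRST(S)={a,b}  FIRST(A)={a}
iter 2: (no change)
  FIRST(S)={a,b}  FIRST(A)={a}

FIRST(S) = ["a", "b"]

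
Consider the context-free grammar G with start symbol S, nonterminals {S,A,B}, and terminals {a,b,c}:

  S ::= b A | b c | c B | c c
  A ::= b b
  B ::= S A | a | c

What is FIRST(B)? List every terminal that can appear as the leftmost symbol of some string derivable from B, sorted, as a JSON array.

FIRST iteration:
pass 1:
  A via A→b b: +{b}
  B via B→a: +{a}
  B via B→c: +{c}
  S via S→b A: +{b}
  S via S→c B: +{c}
  FIRST[S]={b,c}  FIRST[A]={b}  FIRST[B]={a,c}
pass 2:
  B via B→S A: +{b}
  FIRST[S]={b,c}  FIRST[A]={b}  FIRST[B]={a,b,c}
pass 3: (no change)
  FIRST[S]={b,c}  FIRST[A]={b}  FIRST[B]={a,b,c}

FIRST(B) = ["a", "b", "c"]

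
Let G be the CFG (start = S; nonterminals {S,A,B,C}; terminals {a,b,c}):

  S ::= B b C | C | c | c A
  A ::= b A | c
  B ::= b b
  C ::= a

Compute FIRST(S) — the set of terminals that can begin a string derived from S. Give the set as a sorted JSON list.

FIRST iteration:
round 1:
  A via A→b A: +{b}
  A via A→c: +{c}
  B via B→b b: +{b}
  C via C→a: +{a}
  S via S→B b C: +{b}
  S via S→C: +{a}
  S via S→c: +{c}
  FIRST(S)={a,b,c}  FIRST(A)={b,c}  FIRST(B)={b}  FIRST(C)={a}
round 2: — fixpoint
  FIRST(S)={a,b,c}  FIRST(A)={b,c}  FIRST(B)={b}  FIRST(C)={a}

FIRST(S) = ["a", "b", "c"]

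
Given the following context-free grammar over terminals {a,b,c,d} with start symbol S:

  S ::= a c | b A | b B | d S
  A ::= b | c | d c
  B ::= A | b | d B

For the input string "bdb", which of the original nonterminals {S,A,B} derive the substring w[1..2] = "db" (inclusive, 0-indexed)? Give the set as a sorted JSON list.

CNF form of G:
  S -> T0 S | T2 T1 | T3 A | T3 B
  A -> T0 T1 | b | c
  B -> T0 B | T0 T1 | b | c
  T0 -> d
  T1 -> c
  T2 -> a
  T3 -> b

CYK fill (cells [i..j] with 1 ≤ i ≤ j ≤ 2 only):
  T[1,1] 'd' = {T0}  orig:{}
  T[2,2] 'b' = {A,B,T3}  orig:{A,B}
  T[1,2] 'db' = {B}

Original NTs in T[1,2] deriving "db": ["B"]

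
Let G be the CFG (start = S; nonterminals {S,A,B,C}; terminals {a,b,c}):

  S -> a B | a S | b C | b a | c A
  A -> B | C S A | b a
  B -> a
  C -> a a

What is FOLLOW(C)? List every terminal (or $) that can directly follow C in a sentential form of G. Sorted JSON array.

FIRST sets, iterate to fixpoint:
iter 1:
  A via A→b a: +{b}
  B via B→a: +{a}
  C via C→a a: +{a}
  S via S→a B: +{a}
  S via S→b C: +{b}
  S via S→c A: +{c}
  FIRST(S)={a,b,c}  FIRST(A)={b}  FIRST(B)={a}  FIRST(C)={a}
iter 2:
  A via A→B: +{a}
  FIRST(S)={a,b,c}  FIRST(A)={a,b}  FIRST(B)={a}  FIRST(C)={a}
iter 3: — fixpoint
  FIRST(S)={a,b,c}  FIRST(A)={a,b}  FIRST(B)={a}  FIRST(C)={a}

Compute FOLLOW by fixpoint:
FOLLOW(S) := {$}
round 1:
  A→C S A: FOLLOW(C) ⊇ FIRST(S) = {a,b,c}; new: +{a,b,c}
  A→C S A: FOLLOW(S) ⊇ FIRST(A) = {a,b}; new: +{a,b}
  S→a B: FOLLOW(B) ⊇ FOLLOW(S) ⊇ {$,a,b}; new: +{$,a,b}
  S→b C: FOLLOW(C) ⊇ FOLLOW(S) ⊇ {$,a,b}; new: +{$}
  S→c A: FOLLOW(A) ⊇ FOLLOW(S) ⊇ {$,a,b}; new: +{$,a,b}
  FOLLOW[S]={$,a,b}  FOLLOW[A]={$,a,b}  FOLLOW[B]={$,a,b}  FOLLOW[C]={$,a,b,c}
round 2: done
  FOLLOW[S]={$,a,b}  FOLLOW[A]={$,a,b}  FOLLOW[B]={$,a,b}  FOLLOW[C]={$,a,b,c}

FOLLOW(C) = ["$", "a", "b", "c"]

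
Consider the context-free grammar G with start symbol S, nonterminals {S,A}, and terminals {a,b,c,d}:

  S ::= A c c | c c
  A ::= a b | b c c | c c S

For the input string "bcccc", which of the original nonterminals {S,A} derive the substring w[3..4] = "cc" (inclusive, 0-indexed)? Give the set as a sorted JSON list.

Convert to CNF:
  S -> A X5 | T2 T2
  A -> T0 T1 | T1 X3 | T2 X4
  T0 -> a
  T1 -> b
  T2 -> c
  X3 -> T2 T2
  X4 -> T2 S
  X5 -> T2 T2

Fill CYK table bottom-up — only the sub-triangle for w[3..4]:
  T[3,3] 'c' = {T2}  orig:{}
  T[4,4] 'c' = {T2}  orig:{}
  T[3,4] 'cc' = {S,X3,X5}  orig:{S}

Original NTs in T[3,4] deriving "cc": ["S"]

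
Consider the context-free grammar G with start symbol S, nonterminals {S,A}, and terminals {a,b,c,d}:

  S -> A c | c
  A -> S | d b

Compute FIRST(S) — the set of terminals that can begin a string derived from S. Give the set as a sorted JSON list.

Compute FIRST by fixpoint:
iter 1:
  A via A→d b: +{d}
  S via S→A c: +{d}
  S via S→c: +{c}
  S: {c,d}  A: {d}
iter 2:
  A via A→S: +{c}
  S: {c,d}  A: {c,d}
iter 3: — fixpoint
  S: {c,d}  A: {c,d}

FIRST(S) = ["c", "d"]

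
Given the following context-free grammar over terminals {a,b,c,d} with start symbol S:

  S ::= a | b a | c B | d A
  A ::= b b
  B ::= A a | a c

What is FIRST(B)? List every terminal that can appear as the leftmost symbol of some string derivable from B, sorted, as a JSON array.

FIRST iteration:
round 1:
  A via A→b b: +{b}
  B via B→A a: +{b}
  B via B→a c: +{a}
  S via S→a: +{a}
  S via S→b a: +{b}
  S via S→c B: +{c}
  S via S→d A: +{d}
  FIRST[S]={a,b,c,d}  FIRST[A]={b}  FIRST[B]={a,b}
round 2: (no change)
  FIRST[S]={a,b,c,d}  FIRST[A]={b}  FIRST[B]={a,b}

FIRST(B) = ["a", "b"]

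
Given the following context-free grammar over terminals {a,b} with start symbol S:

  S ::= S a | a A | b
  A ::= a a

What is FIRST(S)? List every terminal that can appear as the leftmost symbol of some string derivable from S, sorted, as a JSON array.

FIRST sets, iterate to fixpoint:
pass 1:
  A via A→a a: +{a}
  S via S→a A: +{a}
  S via S→b: +{b}
  FIRST[S]={a,b}  FIRST[A]={a}
pass 2: (no change)
  FIRST[S]={a,b}  FIRST[A]={a}

FIRST(S) = ["a", "b"]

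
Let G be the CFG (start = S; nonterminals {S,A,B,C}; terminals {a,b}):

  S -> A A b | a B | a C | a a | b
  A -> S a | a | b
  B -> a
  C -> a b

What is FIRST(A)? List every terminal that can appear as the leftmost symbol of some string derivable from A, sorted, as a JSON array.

FIRST sets, iterate to fixpoint:
pass 1:
  A via A→a: +{a}
  A via A→b: +{b}
  B via B→a: +{a}
  C via C→a b: +{a}
  S via S→A A b: +{a,b}
  S: {a,b}  A: {a,b}  B: {a}  C: {a}
pass 2: (no change)
  S: {a,b}  A: {a,b}  B: {a}  C: {a}

FIRST(A) = ["a", "b"]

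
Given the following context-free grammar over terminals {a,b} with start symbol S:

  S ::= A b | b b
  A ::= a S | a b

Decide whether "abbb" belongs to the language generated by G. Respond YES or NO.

Convert to CNF:
  S -> A T1 | T1 T1
  A -> T0 S | T0 T1
  T0 -> a
  T1 -> b

CYK table (by increasing span):
  [0..0]={T0}  "a"  orig:{}
  [1..1]={T1}  "b"  orig:{}
  [2..2]={T1}  "b"  orig:{}
  [3..3]={T1}  "b"  orig:{}
  [0..1]={A}  "ab"
  [1..2]={S}  "bb"
  [2..3]={S}  "bb"
  [0..2]={A,S}  "abb"
  [1..3]=∅  "bbb"
  [0..3]={S}  "abbb"

S ∈ T[0,3] ⇒ YES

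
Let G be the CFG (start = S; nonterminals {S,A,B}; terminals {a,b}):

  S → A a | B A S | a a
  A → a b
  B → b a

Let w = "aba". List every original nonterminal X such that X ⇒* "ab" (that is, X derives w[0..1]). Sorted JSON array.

Convert to CNF:
  S -> A T0 | B X2 | T0 T0
  A -> T0 T1
  B -> T1 T0
  T0 -> a
  T1 -> b
  X2 -> A S

CYK fill (cells [i..j] with 0 ≤ i ≤ j ≤ 1 only):
  [0..0]={T0}  "a"  orig:{}
  [1..1]={T1}  "b"  orig:{}
  [0..1]={A}  "ab"

Original NTs in T[0,1] deriving "ab": ["A"]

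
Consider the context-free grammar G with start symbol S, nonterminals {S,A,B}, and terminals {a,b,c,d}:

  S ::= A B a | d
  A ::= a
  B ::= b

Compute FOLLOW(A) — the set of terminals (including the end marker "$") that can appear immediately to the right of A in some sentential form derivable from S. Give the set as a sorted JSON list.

Compute FIRST by fixpoint:
iter 1:
  A via A→a: +{a}
  B via B→b: +{b}
  S via S→A B a: +{a}
  S via S→d: +{d}
  FIRST(S)={a,d}  FIRST(A)={a}  FIRST(B)={b}
iter 2: done
  FIRST(S)={a,d}  FIRST(A)={a}  FIRST(B)={b}

FOLLOW sets:
FOLLOW(S) := {$}
iter 1:
  S→A B a: FOLLOW(A) ⊇ FIRST(B) = {b}; new: +{b}
  S→A B a: FOLLOW(B) ⊇ FIRST(a) = {a}; new: +{a}
  FOLLOW[S]={$}  FOLLOW[A]={b}  FOLLOW[B]={a}
iter 2: — fixpoint
  FOLLOW[S]={$}  FOLLOW[A]={b}  FOLLOW[B]={a}

FOLLOW(A) = ["b"]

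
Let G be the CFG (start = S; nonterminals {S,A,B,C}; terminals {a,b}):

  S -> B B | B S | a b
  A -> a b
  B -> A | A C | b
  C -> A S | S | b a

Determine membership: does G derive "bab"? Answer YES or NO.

CNF form of G:
  S -> B B | B S | T0 T1
  A -> T0 T1
  B -> A C | T0 T1 | b
  C -> A S | B B | B S | T0 T1 | T1 T0
  T0 -> a
  T1 -> b

CYK fill:
  T[0,0] 'b' = {B,T1}  orig:{B}
  T[1,1] 'a' = {T0}  orig:{}
  T[2,2] 'b' = {B,T1}  orig:{B}
  T[0,1] 'ba' = {C}
  T[1,2] 'ab' = {A,B,C,S}
  T[0,2] 'bab' = {C,S}

S ∈ T[0,2] ⇒ YES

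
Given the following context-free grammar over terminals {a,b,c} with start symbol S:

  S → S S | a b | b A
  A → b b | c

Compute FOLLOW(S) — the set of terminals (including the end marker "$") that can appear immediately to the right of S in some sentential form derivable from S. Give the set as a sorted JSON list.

Compute FIRST by fixpoint:
pass 1:
  A via A→b b: +{b}
  A via A→c: +{c}
  S via S→a b: +{a}
  S via S→b A: +{b}
  S: {a,b}  A: {b,c}
pass 2: (stable)
  S: {a,b}  A: {b,c}

FOLLOW sets:
initialize: $ ∈ FOLLOW(S)
pass 1:
  S→S S: FOLLOW(S) ⊇ FIRST(S) = {a,b}; new: +{a,b}
  S→b A: FOLLOW(A) ⊇ FOLLOW(S) ⊇ {$,a,b}; new: +{$,a,b}
  FOLLOW[S]={$,a,b}  FOLLOW[A]={$,a,b}
pass 2: (stable)
  FOLLOW[S]={$,a,b}  FOLLOW[A]={$,a,b}

FOLLOW(S) = ["$", "a", "b"]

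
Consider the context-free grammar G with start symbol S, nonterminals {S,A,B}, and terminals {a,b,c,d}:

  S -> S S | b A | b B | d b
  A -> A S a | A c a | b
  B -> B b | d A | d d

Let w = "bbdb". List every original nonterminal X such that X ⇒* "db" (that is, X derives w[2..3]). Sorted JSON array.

CNF form of G:
  S -> S S | T2 A | T2 B | T3 T2
  A -> A X4 | A X5 | b
  B -> B T2 | T3 A | T3 T3
  T0 -> a
  T1 -> c
  T2 -> b
  T3 -> d
  X4 -> S T0
  X5 -> T1 T0

Fill CYK table bottom-up, restricted to cells inside w[2..3]:
  T[2,2] 'd' = {T3}  orig:{}
  T[3,3] 'b' = {A,T2}  orig:{A}
  T[2,3] 'db' = {B,S}

Original NTs in T[2,3] deriving "db": ["B", "S"]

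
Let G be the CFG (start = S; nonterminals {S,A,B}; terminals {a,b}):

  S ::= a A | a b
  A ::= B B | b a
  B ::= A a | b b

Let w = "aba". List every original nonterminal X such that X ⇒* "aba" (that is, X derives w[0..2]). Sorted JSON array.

Convert to CNF:
  S -> T1 A | T1 T0
  A -> B B | T0 T1
  B -> A T1 | T0 T0
  T0 -> b
  T1 -> a

CYK fill, restricted to cells inside w[0..2]:
  [0..0]={T1}  "a"  orig:{}
  [1..1]={T0}  "b"  orig:{}
  [2..2]={T1}  "a"  orig:{}
  [0..1]={S}  "ab"
  [1..2]={A}  "ba"
  [0..2]={S}  "aba"

Original NTs in T[0,2] deriving "aba": ["S"]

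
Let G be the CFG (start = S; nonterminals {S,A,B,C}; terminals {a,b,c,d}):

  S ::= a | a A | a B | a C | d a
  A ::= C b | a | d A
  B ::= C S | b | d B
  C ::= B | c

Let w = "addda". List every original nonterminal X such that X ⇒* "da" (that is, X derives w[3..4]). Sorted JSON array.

CNF form of G:
  S -> T1 T2 | T2 A | T2 B | T2 C | a
  A -> C T0 | T1 A | a
  B -> C S | T1 B | b
  C -> C S | T1 B | b | c
  T0 -> b
  T1 -> d
  T2 -> a

CYK fill, restricted to cells inside w[3..4]:
  T[3,3] 'd' = {T1}  orig:{}
  T[4,4] 'a' = {A,S,T2}  orig:{A,S}
  T[3,4] 'da' = {A,S}

Original NTs in T[3,4] deriving "da": ["A", "S"]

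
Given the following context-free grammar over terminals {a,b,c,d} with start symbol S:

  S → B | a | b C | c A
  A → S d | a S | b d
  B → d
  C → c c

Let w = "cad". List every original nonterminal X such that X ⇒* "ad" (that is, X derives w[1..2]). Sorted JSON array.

CNF form of G:
  S -> T2 C | T3 A | a | d
  A -> S T0 | T1 S | T2 T0
  B -> d
  C -> T3 T3
  T0 -> d
  T1 -> a
  T2 -> b
  T3 -> c

CYK table (by increasing span), restricted to cells inside w[1..2]:
  [1..1]={S,T1}  "a"  orig:{S}
  [2..2]={B,S,T0}  "d"  orig:{B,S}
  [1..2]={A}  "ad"

Original NTs in T[1,2] deriving "ad": ["A"]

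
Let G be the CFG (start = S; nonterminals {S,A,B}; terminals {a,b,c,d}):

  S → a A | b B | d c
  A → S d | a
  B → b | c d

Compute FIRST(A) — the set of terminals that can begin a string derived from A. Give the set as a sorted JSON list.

FIRST sets, iterate to fixpoint:
iter 1:
  A via A→a: +{a}
  B via B→b: +{b}
  B via B→c d: +{c}
  S via S→a A: +{a}
  S via S→b B: +{b}
  S via S→d c: +{d}
  FIRST(S)={a,b,d}  FIRST(A)={a}  FIRST(B)={b,c}
iter 2:
  A via A→S d: +{b,d}
  FIRST(S)={a,b,d}  FIRST(A)={a,b,d}  FIRST(B)={b,c}
iter 3: — fixpoint
  FIRST(S)={a,b,d}  FIRST(A)={a,b,d}  FIRST(B)={b,c}

FIRST(A) = ["a", "b", "d"]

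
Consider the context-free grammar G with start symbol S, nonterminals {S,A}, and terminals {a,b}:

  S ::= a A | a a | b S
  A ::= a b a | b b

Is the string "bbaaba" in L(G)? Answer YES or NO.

CNF form of G:
  S -> T0 A | T0 T0 | T1 S
  A -> T0 X2 | T1 T1
  T0 -> a
  T1 -> b
  X2 -> T1 T0

Fill CYK table bottom-up:
  [0..0]={T1}  "b"  orig:{}
  [1..1]={T1}  "b"  orig:{}
  [2..2]={T0}  "a"  orig:{}
  [3..3]={T0}  "a"  orig:{}
  [4..4]={T1}  "b"  orig:{}
  [5..5]={T0}  "a"  orig:{}
  [0..1]={A}  "bb"
  [1..2]={X2}  "ba"  orig:{}
  [2..3]={S}  "aa"
  [3..4]=∅  "ab"
  [4..5]={X2}  "ba"  orig:{}
  [0..2]=∅  "bba"
  [1..3]={S}  "baa"
  [2..4]=∅  "aab"
  [3..5]={A}  "aba"
  [0..3]={S}  "bbaa"
  [1..4]=∅  "baab"
  [2..5]={S}  "aaba"
  [0..4]=∅  "bbaab"
  [1..5]={S}  "baaba"
  [0..5]={S}  "bbaaba"

S ∈ T[0,5] ⇒ YES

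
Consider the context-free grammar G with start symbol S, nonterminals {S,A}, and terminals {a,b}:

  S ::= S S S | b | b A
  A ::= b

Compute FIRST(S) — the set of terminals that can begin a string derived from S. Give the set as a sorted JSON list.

FIRST iteration:
pass 1:
  A via A→b: +{b}
  S via S→b: +{b}
  FIRST(S)={b}  FIRST(A)={b}
pass 2: — fixpoint
  FIRST(S)={b}  FIRST(A)={b}

FIRST(S) = ["b"]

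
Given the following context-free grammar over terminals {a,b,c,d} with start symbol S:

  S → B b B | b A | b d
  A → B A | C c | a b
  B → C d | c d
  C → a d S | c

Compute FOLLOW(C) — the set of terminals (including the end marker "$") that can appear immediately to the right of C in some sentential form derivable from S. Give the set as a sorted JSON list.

Compute FIRST by fixpoint:
iter 1:
  A via A→a b: +{a}
  B via B→c d: +{c}
  C via C→a d S: +{a}
  C via C→c: +{c}
  S via S→B b B: +{c}
  S via S→b A: +{b}
  FIRST(S)={b,c}  FIRST(A)={a}  FIRST(B)={c}  FIRST(C)={a,c}
iter 2:
  A via A→B A: +{c}
  B via B→C d: +{a}
  S via S→B b B: +{a}
  FIRST(S)={a,b,c}  FIRST(A)={a,c}  FIRST(B)={a,c}  FIRST(C)={a,c}
iter 3: (stable)
  FIRST(S)={a,b,c}  FIRST(A)={a,c}  FIRST(B)={a,c}  FIRST(C)={a,c}

FOLLOW iteration:
seed FOLLOW(S) with $
round 1:
  A→B A: FOLLOW(B) ⊇ FIRST(A) = {a,c}; new: +{a,c}
  A→C c: FOLLOW(C) ⊇ FIRST(c) = {c}; new: +{c}
  B→C d: FOLLOW(C) ⊇ FIRST(d) = {d}; new: +{d}
  C→a d S: FOLLOW(S) ⊇ FOLLOW(C) ⊇ {c,d}; new: +{c,d}
  S→B b B: FOLLOW(B) ⊇ FIRST(b) = {b}; new: +{b}
  S→B b B: FOLLOW(B) ⊇ FOLLOW(S) ⊇ {$,c,d}; new: +{$,d}
  S→b A: FOLLOW(A) ⊇ FOLLOW(S) ⊇ {$,c,d}; new: +{$,c,d}
  S: {$,c,d}  A: {$,c,d}  B: {$,a,b,c,d}  C: {c,d}
round 2: (no change)
  S: {$,c,d}  A: {$,c,d}  B: {$,a,b,c,d}  C: {c,d}

FOLLOW(C) = ["c", "d"]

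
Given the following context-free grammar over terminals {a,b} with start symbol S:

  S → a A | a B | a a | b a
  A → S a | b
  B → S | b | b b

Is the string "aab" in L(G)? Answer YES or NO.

Convert to CNF:
  S -> T0 A | T0 B | T0 T0 | T1 T0
  A -> S T0 | b
  B -> T0 A | T0 B | T0 T0 | T1 T0 | T1 T1 | b
  T0 -> a
  T1 -> b

CYK fill:
  [0..0]={T0}  "a"  orig:{}
  [1..1]={T0}  "a"  orig:{}
  [2..2]={A,B,T1}  "b"  orig:{A,B}
  [0..1]={B,S}  "aa"
  [1..2]={B,S}  "ab"
  [0..2]={B,S}  "aab"

S ∈ T[0,2] ⇒ YES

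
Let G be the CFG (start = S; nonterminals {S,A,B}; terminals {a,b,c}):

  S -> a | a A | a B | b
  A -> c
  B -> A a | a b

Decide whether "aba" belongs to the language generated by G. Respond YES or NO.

Convert to CNF:
  S -> T0 A | T0 B | a | b
  A -> c
  B -> A T0 | T0 T1
  T0 -> a
  T1 -> b

Fill CYK table bottom-up:
  [0..0]={S,T0}  "a"  orig:{S}
  [1..1]={S,T1}  "b"  orig:{S}
  [2..2]={S,T0}  "a"  orig:{S}
  [0..1]={B}  "ab"
  [1..2]=∅  "ba"
  [0..2]=∅  "aba"

S ∉ T[0,2] ⇒ NO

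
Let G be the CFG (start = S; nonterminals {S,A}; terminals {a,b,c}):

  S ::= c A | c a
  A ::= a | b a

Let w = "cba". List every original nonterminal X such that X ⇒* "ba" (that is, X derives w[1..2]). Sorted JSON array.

CNF form of G:
  S -> T2 A | T2 T1
  A -> T0 T1 | a
  T0 -> b
  T1 -> a
  T2 -> c

Fill CYK table bottom-up, restricted to cells inside w[1..2]:
  T[1,1] 'b' = {T0}  orig:{}
  T[2,2] 'a' = {A,T1}  orig:{A}
  T[1,2] 'ba' = {A}

Original NTs in T[1,2] deriving "ba": ["A"]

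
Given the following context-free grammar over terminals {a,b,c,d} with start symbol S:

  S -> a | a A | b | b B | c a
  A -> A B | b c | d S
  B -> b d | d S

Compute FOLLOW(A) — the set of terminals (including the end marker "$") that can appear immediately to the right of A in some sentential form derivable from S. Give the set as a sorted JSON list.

FIRST iteration:
pass 1:
  A via A→b c: +{b}
  A via A→d S: +{d}
  B via B→b d: +{b}
  B via B→d S: +{d}
  S via S→a: +{a}
  S via S→b: +{b}
  S via S→c a: +{c}
  FIRST[S]={a,b,c}  FIRST[A]={b,d}  FIRST[B]={b,d}
pass 2: — fixpoint
  FIRST[S]={a,b,c}  FIRST[A]={b,d}  FIRST[B]={b,d}

Compute FOLLOW by fixpoint:
seed FOLLOW(S) with $
[1]
  A→A B: FOLLOW(A) ⊇ FIRST(B) = {b,d}; new: +{b,d}
  A→A B: FOLLOW(B) ⊇ FOLLOW(A) ⊇ {b,d}; new: +{b,d}
  A→d S: FOLLOW(S) ⊇ FOLLOW(A) ⊇ {b,d}; new: +{b,d}
  S→a A: FOLLOW(A) ⊇ FOLLOW(S) ⊇ {$,b,d}; new: +{$}
  S→b B: FOLLOW(B) ⊇ FOLLOW(S) ⊇ {$,b,d}; new: +{$}
  S: {$,b,d}  A: {$,b,d}  B: {$,b,d}
[2] — fixpoint
  S: {$,b,d}  A: {$,b,d}  B: {$,b,d}

FOLLOW(A) = ["$", "b", "d"]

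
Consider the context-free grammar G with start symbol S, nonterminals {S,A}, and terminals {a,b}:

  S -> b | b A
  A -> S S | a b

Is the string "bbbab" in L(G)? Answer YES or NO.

CNF form of G:
  S -> T1 A | b
  A -> S S | T0 T1
  T0 -> a
  T1 -> b

Fill CYK table bottom-up:
  cell(0,0) b: {S,T1}  orig:{S}
  cell(1,1) b: {S,T1}  orig:{S}
  cell(2,2) b: {S,T1}  orig:{S}
  cell(3,3) a: {T0}  orig:{}
  cell(4,4) b: {S,T1}  orig:{S}
  cell(0,1) bb: {A}
  cell(1,2) bb: {A}
  cell(2,3) ba: ∅
  cell(3,4) ab: {A}
  cell(0,2) bbb: {S}
  cell(1,3) bba: ∅
  cell(2,4) bab: {S}
  cell(0,3) bbba: ∅
  cell(1,4) bbab: {A}
  cell(0,4) bbbab: {S}

S ∈ T[0,4] ⇒ YES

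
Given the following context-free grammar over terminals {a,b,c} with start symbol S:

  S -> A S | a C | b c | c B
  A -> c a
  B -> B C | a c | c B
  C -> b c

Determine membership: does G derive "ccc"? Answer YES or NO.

CNF form of G:
  S -> A S | T0 B | T1 C | T2 T0
  A -> T0 T1
  B -> B C | T0 B | T1 T0
  C -> T2 T0
  T0 -> c
  T1 -> a
  T2 -> b

CYK table (by increasing span):
  [0..0]={T0}  "c"  orig:{}
  [1..1]={T0}  "c"  orig:{}
  [2..2]={T0}  "c"  orig:{}
  [0..1]=∅  "cc"
  [1..2]=∅  "cc"
  [0..2]=∅  "ccc"

S ∉ T[0,2] ⇒ NO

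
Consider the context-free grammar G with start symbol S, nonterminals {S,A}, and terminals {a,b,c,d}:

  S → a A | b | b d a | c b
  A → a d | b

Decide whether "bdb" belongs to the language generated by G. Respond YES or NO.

CNF form of G:
  S -> T0 A | T2 X4 | T3 T2 | b
  A -> T0 T1 | b
  T0 -> a
  T1 -> d
  T2 -> b
  T3 -> c
  X4 -> T1 T0

Fill CYK table bottom-up:
  [0..0]={A,S,T2}  "b"  orig:{A,S}
  [1..1]={T1}  "d"  orig:{}
  [2..2]={A,S,T2}  "b"  orig:{A,S}
  [0..1]=∅  "bd"
  [1..2]=∅  "db"
  [0..2]=∅  "bdb"

S ∉ T[0,2] ⇒ NO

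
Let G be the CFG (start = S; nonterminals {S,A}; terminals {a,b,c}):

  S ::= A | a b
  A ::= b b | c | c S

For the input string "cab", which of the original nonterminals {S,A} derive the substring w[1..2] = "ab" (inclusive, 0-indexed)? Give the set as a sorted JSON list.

Convert to CNF:
  S -> T0 T0 | T1 S | T2 T0 | c
  A -> T0 T0 | T1 S | c
  T0 -> b
  T1 -> c
  T2 -> a

Fill CYK table bottom-up (cells [i..j] with 1 ≤ i ≤ j ≤ 2 only):
  cell(1,1) a: {T2}  orig:{}
  cell(2,2) b: {T0}  orig:{}
  cell(1,2) ab: {S}

Original NTs in T[1,2] deriving "ab": ["S"]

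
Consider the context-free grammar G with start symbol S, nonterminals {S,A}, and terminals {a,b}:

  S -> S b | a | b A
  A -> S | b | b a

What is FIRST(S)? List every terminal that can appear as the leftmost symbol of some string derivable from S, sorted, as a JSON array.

FIRST sets, iterate to fixpoint:
iter 1:
  A via A→b: +{b}
  S via S→a: +{a}
  S via S→b A: +{b}
  S: {a,b}  A: {b}
iter 2:
  A via A→S: +{a}
  S: {a,b}  A: {a,b}
iter 3: — fixpoint
  S: {a,b}  A: {a,b}

FIRST(S) = ["a", "b"]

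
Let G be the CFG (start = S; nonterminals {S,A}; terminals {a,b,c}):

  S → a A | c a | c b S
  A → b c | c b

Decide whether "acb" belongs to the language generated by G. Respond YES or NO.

CNF form of G:
  S -> T1 T2 | T1 X3 | T2 A
  A -> T0 T1 | T1 T0
  T0 -> b
  T1 -> c
  T2 -> a
  X3 -> T0 S

Fill CYK table bottom-up:
  cell(0,0) a: {T2}  orig:{}
  cell(1,1) c: {T1}  orig:{}
  cell(2,2) b: {T0}  orig:{}
  cell(0,1) ac: ∅
  cell(1,2) cb: {A}
  cell(0,2) acb: {S}

S ∈ T[0,2] ⇒ YES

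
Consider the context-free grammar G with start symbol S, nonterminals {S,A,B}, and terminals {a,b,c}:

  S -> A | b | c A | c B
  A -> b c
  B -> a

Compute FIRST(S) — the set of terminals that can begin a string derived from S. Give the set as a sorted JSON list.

FIRST iteration:
[1]
  A via A→b c: +{b}
  B via B→a: +{a}
  S via S→A: +{b}
  S via S→c A: +{c}
  S: {b,c}  A: {b}  B: {a}
[2] — fixpoint
  S: {b,c}  A: {b}  B: {a}

FIRST(S) = ["b", "c"]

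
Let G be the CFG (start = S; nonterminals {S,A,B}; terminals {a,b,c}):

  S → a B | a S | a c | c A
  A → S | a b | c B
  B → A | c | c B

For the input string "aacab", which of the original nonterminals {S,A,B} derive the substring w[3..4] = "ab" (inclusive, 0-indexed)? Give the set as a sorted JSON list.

CNF form of G:
  S -> T0 B | T0 S | T0 T2 | T2 A
  A -> T0 B | T0 S | T0 T1 | T0 T2 | T2 A | T2 B
  B -> T0 B | T0 S | T0 T1 | T0 T2 | T2 A | T2 B | c
  T0 -> a
  T1 -> b
  T2 -> c

CYK table (by increasing span), restricted to cells inside w[3..4]:
  cell(3,3) a: {T0}  orig:{}
  cell(4,4) b: {T1}  orig:{}
  cell(3,4) ab: {A,B}

Original NTs in T[3,4] deriving "ab": ["A", "B"]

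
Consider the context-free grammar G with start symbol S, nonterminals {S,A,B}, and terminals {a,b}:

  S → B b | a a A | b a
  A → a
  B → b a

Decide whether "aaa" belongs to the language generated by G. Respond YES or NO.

CNF form of G:
  S -> B T0 | T0 T1 | T1 X2
  A -> a
  B -> T0 T1
  T0 -> b
  T1 -> a
  X2 -> T1 A

Fill CYK table bottom-up:
  cell(0,0) a: {A,T1}  orig:{A}
  cell(1,1) a: {A,T1}  orig:{A}
  cell(2,2) a: {A,T1}  orig:{A}
  cell(0,1) aa: {X2}  orig:{}
  cell(1,2) aa: {X2}  orig:{}
  cell(0,2) aaa: {S}

S ∈ T[0,2] ⇒ YES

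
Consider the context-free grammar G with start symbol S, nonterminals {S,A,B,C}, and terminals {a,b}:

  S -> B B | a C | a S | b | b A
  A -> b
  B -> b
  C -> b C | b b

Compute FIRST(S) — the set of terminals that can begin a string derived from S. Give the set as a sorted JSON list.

FIRST sets, iterate to fixpoint:
round 1:
  A via A→b: +{b}
  B via B→b: +{b}
  C via C→b C: +{b}
  S via S→B B: +{b}
  S via S→a C: +{a}
  FIRST(S)={a,b}  FIRST(A)={b}  FIRST(B)={b}  FIRST(C)={b}
round 2: done
  FIRST(S)={a,b}  FIRST(A)={b}  FIRST(B)={b}  FIRST(C)={b}

FIRST(S) = ["a", "b"]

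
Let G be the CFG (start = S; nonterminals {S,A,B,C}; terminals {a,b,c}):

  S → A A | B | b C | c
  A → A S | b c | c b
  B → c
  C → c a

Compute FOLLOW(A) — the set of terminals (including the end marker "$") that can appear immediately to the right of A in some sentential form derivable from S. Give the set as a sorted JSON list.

Compute FIRST by fixpoint:
pass 1:
  A via A→b c: +{b}
  A via A→c b: +{c}
  B via B→c: +{c}
  C via C→c a: +{c}
  S via S→A A: +{b,c}
  FIRST(S)={b,c}  FIRST(A)={b,c}  FIRST(B)={c}  FIRST(C)={c}
pass 2: (no change)
  FIRST(S)={b,c}  FIRST(A)={b,c}  FIRST(B)={c}  FIRST(C)={c}

FOLLOW sets:
seed FOLLOW(S) with $
pass 1:
  A→A S: FOLLOW(A) ⊇ FIRST(S) = {b,c}; new: +{b,c}
  A→A S: FOLLOW(S) ⊇ FOLLOW(A) ⊇ {b,c}; new: +{b,c}
  S→A A: FOLLOW(A) ⊇ FOLLOW(S) ⊇ {$,b,c}; new: +{$}
  S→B: FOLLOW(B) ⊇ FOLLOW(S) ⊇ {$,b,c}; new: +{$,b,c}
  S→b C: FOLLOW(C) ⊇ FOLLOW(S) ⊇ {$,b,c}; new: +{$,b,c}
  FOLLOW[S]={$,b,c}  FOLLOW[A]={$,b,c}  FOLLOW[B]={$,b,c}  FOLLOW[C]={$,b,c}
pass 2: done
  FOLLOW[S]={$,b,c}  FOLLOW[A]={$,b,c}  FOLLOW[B]={$,b,c}  FOLLOW[C]={$,b,c}

FOLLOW(A) = ["$", "b", "c"]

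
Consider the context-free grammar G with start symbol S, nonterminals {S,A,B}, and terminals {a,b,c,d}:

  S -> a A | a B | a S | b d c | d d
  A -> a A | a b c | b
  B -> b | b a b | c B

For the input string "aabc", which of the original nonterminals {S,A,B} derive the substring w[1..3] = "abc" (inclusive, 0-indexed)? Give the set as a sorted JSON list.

Convert to CNF:
  S -> T0 A | T0 B | T0 S | T1 X6 | T3 T3
  A -> T0 A | T0 X4 | b
  B -> T1 X5 | T2 B | b
  T0 -> a
  T1 -> b
  T2 -> c
  T3 -> d
  X4 -> T1 T2
  X5 -> T0 T1
  X6 -> T3 T2

CYK fill (cells [i..j] with 1 ≤ i ≤ j ≤ 3 only):
  T[1,1] 'a' = {T0}  orig:{}
  T[2,2] 'b' = {A,B,T1}  orig:{A,B}
  T[3,3] 'c' = {T2}  orig:{}
  T[1,2] 'ab' = {A,S,X5}  orig:{A,S}
  T[2,3] 'bc' = {X4}  orig:{}
  T[1,3] 'abc' = {A}

Original NTs in T[1,3] deriving "abc": ["A"]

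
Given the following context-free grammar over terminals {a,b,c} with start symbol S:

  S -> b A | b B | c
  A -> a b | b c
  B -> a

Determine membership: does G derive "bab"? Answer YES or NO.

CNF form of G:
  S -> T1 A | T1 B | c
  A -> T0 T1 | T1 T2
  B -> a
  T0 -> a
  T1 -> b
  T2 -> c

CYK fill:
  T[0,0] 'b' = {T1}  orig:{}
  T[1,1] 'a' = {B,T0}  orig:{B}
  T[2,2] 'b' = {T1}  orig:{}
  T[0,1] 'ba' = {S}
  T[1,2] 'ab' = {A}
  T[0,2] 'bab' = {S}

S ∈ T[0,2] ⇒ YES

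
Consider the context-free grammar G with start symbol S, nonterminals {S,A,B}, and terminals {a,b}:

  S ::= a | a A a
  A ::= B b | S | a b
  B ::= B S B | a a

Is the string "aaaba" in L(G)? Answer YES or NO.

CNF form of G:
  S -> T1 X4 | a
  A -> B T0 | T1 T0 | T1 X2 | a
  B -> B X3 | T1 T1
  T0 -> b
  T1 -> a
  X2 -> A T1
  X3 -> S B
  X4 -> A T1

CYK table (by increasing span):
  [0..0]={A,S,T1}  "a"  orig:{A,S}
  [1..1]={A,S,T1}  "a"  orig:{A,S}
  [2..2]={A,S,T1}  "a"  orig:{A,S}
  [3..3]={T0}  "b"  orig:{}
  [4..4]={A,S,T1}  "a"  orig:{A,S}
  [0..1]={B,X2,X4}  "aa"  orig:{B}
  [1..2]={B,X2,X4}  "aa"  orig:{B}
  [2..3]={A}  "ab"
  [3..4]=∅  "ba"
  [0..2]={A,S,X3}  "aaa"  orig:{A,S}
  [1..3]={A}  "aab"
  [2..4]={X2,X4}  "aba"  orig:{}
  [0..3]=∅  "aaab"
  [1..4]={A,S,X2,X4}  "aaba"  orig:{A,S}
  [0..4]={A,S}  "aaaba"

S ∈ T[0,4] ⇒ YES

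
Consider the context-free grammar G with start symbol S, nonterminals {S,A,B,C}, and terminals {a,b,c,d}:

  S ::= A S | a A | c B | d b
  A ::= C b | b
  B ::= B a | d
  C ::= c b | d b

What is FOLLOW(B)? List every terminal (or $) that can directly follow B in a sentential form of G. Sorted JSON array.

FIRST iteration:
iter 1:
  A via A→b: +{b}
  B via B→d: +{d}
  C via C→c b: +{c}
  C via C→d b: +{d}
  S via S→A S: +{b}
  S via S→a A: +{a}
  S via S→c B: +{c}
  S via S→d b: +{d}
  FIRST(S)={a,b,c,d}  FIRST(A)={b}  FIRST(B)={d}  FIRST(C)={c,d}
iter 2:
  A via A→C b: +{c,d}
  FIRST(S)={a,b,c,d}  FIRST(A)={b,c,d}  FIRST(B)={d}  FIRST(C)={c,d}
iter 3: — fixpoint
  FIRST(S)={a,b,c,d}  FIRST(A)={b,c,d}  FIRST(B)={d}  FIRST(C)={c,d}

Compute FOLLOW by fixpoint:
FOLLOW(S) := {$}
[1]
  A→C b: FOLLOW(C) ⊇ FIRST(b) = {b}; new: +{b}
  B→B a: FOLLOW(B) ⊇ FIRST(a) = {a}; new: +{a}
  S→A S: FOLLOW(A) ⊇ FIRST(S) = {a,b,c,d}; new: +{a,b,c,d}
  S→a A: FOLLOW(A) ⊇ FOLLOW(S) ⊇ {$}; new: +{$}
  S→c B: FOLLOW(B) ⊇ FOLLOW(S) ⊇ {$}; new: +{$}
  FOLLOW(S)={$}  FOLLOW(A)={$,a,b,c,d}  FOLLOW(B)={$,a}  FOLLOW(C)={b}
[2] done
  FOLLOW(S)={$}  FOLLOW(A)={$,a,b,c,d}  FOLLOW(B)={$,a}  FOLLOW(C)={b}

FOLLOW(B) = ["$", "a"]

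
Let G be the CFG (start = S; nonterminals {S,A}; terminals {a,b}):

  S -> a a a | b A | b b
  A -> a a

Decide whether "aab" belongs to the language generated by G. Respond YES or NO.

CNF form of G:
  S -> T0 X2 | T1 A | T1 T1
  A -> T0 T0
  T0 -> a
  T1 -> b
  X2 -> T0 T0

CYK table (by increasing span):
  T[0,0] 'a' = {T0}  orig:{}
  T[1,1] 'a' = {T0}  orig:{}
  T[2,2] 'b' = {T1}  orig:{}
  T[0,1] 'aa' = {A,X2}  orig:{A}
  T[1,2] 'ab' = ∅
  T[0,2] 'aab' = ∅

S ∉ T[0,2] ⇒ NO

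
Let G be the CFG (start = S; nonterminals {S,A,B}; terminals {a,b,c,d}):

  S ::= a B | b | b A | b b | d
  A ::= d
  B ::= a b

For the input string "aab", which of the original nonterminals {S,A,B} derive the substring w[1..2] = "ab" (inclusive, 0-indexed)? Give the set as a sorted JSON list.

CNF form of G:
  S -> T0 B | T1 A | T1 T1 | b | d
  A -> d
  B -> T0 T1
  T0 -> a
  T1 -> b

CYK table (by increasing span) — only the sub-triangle for w[1..2]:
  T[1,1] 'a' = {T0}  orig:{}
  T[2,2] 'b' = {S,T1}  orig:{S}
  T[1,2] 'ab' = {B}

Original NTs in T[1,2] deriving "ab": ["B"]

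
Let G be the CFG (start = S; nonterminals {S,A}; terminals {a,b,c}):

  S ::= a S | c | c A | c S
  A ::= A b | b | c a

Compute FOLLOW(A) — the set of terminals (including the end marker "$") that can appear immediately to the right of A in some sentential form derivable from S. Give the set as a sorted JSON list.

FIRST iteration:
round 1:
  A via A→b: +{b}
  A via A→c a: +{c}
  S via S→a S: +{a}
  S via S→c: +{c}
  FIRST[S]={a,c}  FIRST[A]={b,c}
round 2: done
  FIRST[S]={a,c}  FIRST[A]={b,c}

FOLLOW iteration:
FOLLOW(S) := {$}
[1]
  A→A b: FOLLOW(A) ⊇ FIRST(b) = {b}; new: +{b}
  S→c A: FOLLOW(A) ⊇ FOLLOW(S) ⊇ {$}; new: +{$}
  S: {$}  A: {$,b}
[2] (no change)
  S: {$}  A: {$,b}

FOLLOW(A) = ["$", "b"]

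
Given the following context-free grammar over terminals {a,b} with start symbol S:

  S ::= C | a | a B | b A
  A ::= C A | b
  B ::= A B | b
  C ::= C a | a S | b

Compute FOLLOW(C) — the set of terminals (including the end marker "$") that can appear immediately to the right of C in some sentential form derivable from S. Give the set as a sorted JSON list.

FIRST sets, iterate to fixpoint:
round 1:
  A via A→b: +{b}
  B via B→A B: +{b}
  C via C→a S: +{a}
  C via C→b: +{b}
  S via S→C: +{a,b}
  FIRST[S]={a,b}  FIRST[A]={b}  FIRST[B]={b}  FIRST[C]={a,b}
round 2:
  A via A→C A: +{a}
  B via B→A B: +{a}
  FIRST[S]={a,b}  FIRST[A]={a,b}  FIRST[B]={a,b}  FIRST[C]={a,b}
round 3: — fixpoint
  FIRST[S]={a,b}  FIRST[A]={a,b}  FIRST[B]={a,b}  FIRST[C]={a,b}

FOLLOW sets:
FOLLOW(S) := {$}
pass 1:
  A→C A: FOLLOW(C) ⊇ FIRST(A) = {a,b}; new: +{a,b}
  B→A B: FOLLOW(A) ⊇ FIRST(B) = {a,b}; new: +{a,b}
  C→a S: FOLLOW(S) ⊇ FOLLOW(C) ⊇ {a,b}; new: +{a,b}
  S→C: FOLLOW(C) ⊇ FOLLOW(S) ⊇ {$,a,b}; new: +{$}
  S→a B: FOLLOW(B) ⊇ FOLLOW(S) ⊇ {$,a,b}; new: +{$,a,b}
  S→b A: FOLLOW(A) ⊇ FOLLOW(S) ⊇ {$,a,b}; new: +{$}
  S: {$,a,b}  A: {$,a,b}  B: {$,a,b}  C: {$,a,b}
pass 2: (no change)
  S: {$,a,b}  A: {$,a,b}  B: {$,a,b}  C: {$,a,b}

FOLLOW(C) = ["$", "a", "b"]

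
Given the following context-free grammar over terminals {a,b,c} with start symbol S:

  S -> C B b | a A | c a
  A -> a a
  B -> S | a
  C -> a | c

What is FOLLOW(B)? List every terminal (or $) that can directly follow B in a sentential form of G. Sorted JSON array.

FIRST iteration:
pass 1:
  A via A→a a: +{a}
  B via B→a: +{a}
  C via C→a: +{a}
  C via C→c: +{c}
  S via S→C B b: +{a,c}
  FIRST(S)={a,c}  FIRST(A)={a}  FIRST(B)={a}  FIRST(C)={a,c}
pass 2:
  B via B→S: +{c}
  FIRST(S)={a,c}  FIRST(A)={a}  FIRST(B)={a,c}  FIRST(C)={a,c}
pass 3: — fixpoint
  FIRST(S)={a,c}  FIRST(A)={a}  FIRST(B)={a,c}  FIRST(C)={a,c}

FOLLOW sets:
seed FOLLOW(S) with $
round 1:
  S→C B b: FOLLOW(C) ⊇ FIRST(B) = {a,c}; new: +{a,c}
  S→C B b: FOLLOW(B) ⊇ FIRST(b) = {b}; new: +{b}
  S→a A: FOLLOW(A) ⊇ FOLLOW(S) ⊇ {$}; new: +{$}
  FOLLOW(S)={$}  FOLLOW(A)={$}  FOLLOW(B)={b}  FOLLOW(C)={a,c}
round 2:
  B→S: FOLLOW(S) ⊇ FOLLOW(B) ⊇ {b}; new: +{b}
  S→a A: FOLLOW(A) ⊇ FOLLOW(S) ⊇ {$,b}; new: +{b}
  FOLLOW(S)={$,b}  FOLLOW(A)={$,b}  FOLLOW(B)={b}  FOLLOW(C)={a,c}
round 3: (stable)
  FOLLOW(S)={$,b}  FOLLOW(A)={$,b}  FOLLOW(B)={b}  FOLLOW(C)={a,c}

FOLLOW(B) = ["b"]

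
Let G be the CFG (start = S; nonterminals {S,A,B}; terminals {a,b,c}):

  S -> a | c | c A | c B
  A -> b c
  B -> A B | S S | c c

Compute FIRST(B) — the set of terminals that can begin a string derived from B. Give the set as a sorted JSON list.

FIRST iteration:
round 1:
  A via A→b c: +{b}
  B via B→A B: +{b}
  B via B→c c: +{c}
  S via S→a: +{a}
  S via S→c: +{c}
  S: {a,c}  A: {b}  B: {b,c}
round 2:
  B via B→S S: +{a}
  S: {a,c}  A: {b}  B: {a,b,c}
round 3: — fixpoint
  S: {a,c}  A: {b}  B: {a,b,c}

FIRST(B) = ["a", "b", "c"]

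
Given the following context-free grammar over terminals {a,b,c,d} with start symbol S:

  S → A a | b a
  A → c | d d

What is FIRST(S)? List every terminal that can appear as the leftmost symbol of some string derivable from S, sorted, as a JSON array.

FIRST iteration:
iter 1:
  A via A→c: +{c}
  A via A→d d: +{d}
  S via S→A a: +{c,d}
  S via S→b a: +{b}
  S: {b,c,d}  A: {c,d}
iter 2: (stable)
  S: {b,c,d}  A: {c,d}

FIRST(S) = ["b", "c", "d"]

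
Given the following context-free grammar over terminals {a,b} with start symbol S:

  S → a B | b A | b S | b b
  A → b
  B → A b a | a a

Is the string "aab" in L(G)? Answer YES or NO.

CNF form of G:
  S -> T0 A | T0 S | T0 T0 | T1 B
  A -> b
  B -> A X2 | T1 T1
  T0 -> b
  T1 -> a
  X2 -> T0 T1

CYK table (by increasing span):
  [0..0]={T1}  "a"  orig:{}
  [1..1]={T1}  "a"  orig:{}
  [2..2]={A,T0}  "b"  orig:{A}
  [0..1]={B}  "aa"
  [1..2]=∅  "ab"
  [0..2]=∅  "aab"

S ∉ T[0,2] ⇒ NO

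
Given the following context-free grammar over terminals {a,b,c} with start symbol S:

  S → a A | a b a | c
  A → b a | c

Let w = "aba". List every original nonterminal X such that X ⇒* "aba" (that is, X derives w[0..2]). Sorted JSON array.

CNF form of G:
  S -> T1 A | T1 X2 | c
  A -> T0 T1 | c
  T0 -> b
  T1 -> a
  X2 -> T0 T1

CYK table (by increasing span) (cells [i..j] with 0 ≤ i ≤ j ≤ 2 only):
  [0..0]={T1}  "a"  orig:{}
  [1..1]={T0}  "b"  orig:{}
  [2..2]={T1}  "a"  orig:{}
  [0..1]=∅  "ab"
  [1..2]={A,X2}  "ba"  orig:{A}
  [0..2]={S}  "aba"

Original NTs in T[0,2] deriving "aba": ["S"]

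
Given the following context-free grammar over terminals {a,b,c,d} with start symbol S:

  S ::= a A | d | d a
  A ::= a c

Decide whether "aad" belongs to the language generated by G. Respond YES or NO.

Convert to CNF:
  S -> T0 A | T2 T0 | d
  A -> T0 T1
  T0 -> a
  T1 -> c
  T2 -> d

CYK fill:
  T[0,0] 'a' = {T0}  orig:{}
  T[1,1] 'a' = {T0}  orig:{}
  T[2,2] 'd' = {S,T2}  orig:{S}
  T[0,1] 'aa' = ∅
  T[1,2] 'ad' = ∅
  T[0,2] 'aad' = ∅

S ∉ T[0,2] ⇒ NO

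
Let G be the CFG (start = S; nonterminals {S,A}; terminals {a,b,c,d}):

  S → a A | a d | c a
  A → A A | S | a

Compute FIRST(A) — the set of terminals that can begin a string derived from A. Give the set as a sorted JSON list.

Compute FIRST by fixpoint:
pass 1:
  A via A→a: +{a}
  S via S→a A: +{a}
  S via S→c a: +{c}
  FIRST[S]={a,c}  FIRST[A]={a}
pass 2:
  A via A→S: +{c}
  FIRST[S]={a,c}  FIRST[A]={a,c}
pass 3: — fixpoint
  FIRST[S]={a,c}  FIRST[A]={a,c}

FIRST(A) = ["a", "c"]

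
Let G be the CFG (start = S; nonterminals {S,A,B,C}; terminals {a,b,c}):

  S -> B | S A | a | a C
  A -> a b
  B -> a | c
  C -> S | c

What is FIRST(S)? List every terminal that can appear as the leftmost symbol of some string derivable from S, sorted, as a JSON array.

FIRST sets, iterate to fixpoint:
round 1:
  A via A→a b: +{a}
  B via B→a: +{a}
  B via B→c: +{c}
  C via C→c: +{c}
  S via S→B: +{a,c}
  FIRST[S]={a,c}  FIRST[A]={a}  FIRST[B]={a,c}  FIRST[C]={c}
round 2:
  C via C→S: +{a}
  FIRST[S]={a,c}  FIRST[A]={a}  FIRST[B]={a,c}  FIRST[C]={a,c}
round 3: done
  FIRST[S]={a,c}  FIRST[A]={a}  FIRST[B]={a,c}  FIRST[C]={a,c}

FIRST(S) = ["a", "c"]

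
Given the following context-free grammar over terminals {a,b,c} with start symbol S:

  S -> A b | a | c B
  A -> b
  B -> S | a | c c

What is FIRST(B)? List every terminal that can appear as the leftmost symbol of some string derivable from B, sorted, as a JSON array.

FIRST iteration:
pass 1:
  A via A→b: +{b}
  B via B→a: +{a}
  B via B→c c: +{c}
  S via S→A b: +{b}
  S via S→a: +{a}
  S via S→c B: +{c}
  FIRST[S]={a,b,c}  FIRST[A]={b}  FIRST[B]={a,c}
pass 2:
  B via B→S: +{b}
  FIRST[S]={a,b,c}  FIRST[A]={b}  FIRST[B]={a,b,c}
pass 3: (no change)
  FIRST[S]={a,b,c}  FIRST[A]={b}  FIRST[B]={a,b,c}

FIRST(B) = ["a", "b", "c"]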